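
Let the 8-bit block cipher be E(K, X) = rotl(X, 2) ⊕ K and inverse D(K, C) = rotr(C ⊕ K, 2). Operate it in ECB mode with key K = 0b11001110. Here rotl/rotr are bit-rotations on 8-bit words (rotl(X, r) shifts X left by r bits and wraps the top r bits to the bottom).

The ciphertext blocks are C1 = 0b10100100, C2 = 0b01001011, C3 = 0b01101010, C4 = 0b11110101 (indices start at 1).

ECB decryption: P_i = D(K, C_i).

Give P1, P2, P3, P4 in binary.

P1: D(K, 0b10100100) = 0b10011010.
P2: D(K, 0b01001011) = 0b01100001.
P3: D(K, 0b01101010) = 0b00101001.
P4: D(K, 0b11110101) = 0b11001110.

P1 = 0b10011010, P2 = 0b01100001, P3 = 0b00101001, P4 = 0b11001110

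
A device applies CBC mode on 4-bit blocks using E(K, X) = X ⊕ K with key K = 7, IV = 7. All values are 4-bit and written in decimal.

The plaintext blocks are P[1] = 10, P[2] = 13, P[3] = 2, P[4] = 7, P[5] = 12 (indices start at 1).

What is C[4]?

CBC encryption: C_i = E(K, P_i ⊕ C_{i−1}), with C_{0} = IV.
C[1]: P[1] ⊕ 7 = 13; E(K, 13) = 10.
C[2]: P[2] ⊕ 10 = 7; E(K, 7) = 0.
C[3]: P[3] ⊕ 0 = 2; E(K, 2) = 5.
C[4]: P[4] ⊕ 5 = 2; E(K, 2) = 5.

C[4] = 5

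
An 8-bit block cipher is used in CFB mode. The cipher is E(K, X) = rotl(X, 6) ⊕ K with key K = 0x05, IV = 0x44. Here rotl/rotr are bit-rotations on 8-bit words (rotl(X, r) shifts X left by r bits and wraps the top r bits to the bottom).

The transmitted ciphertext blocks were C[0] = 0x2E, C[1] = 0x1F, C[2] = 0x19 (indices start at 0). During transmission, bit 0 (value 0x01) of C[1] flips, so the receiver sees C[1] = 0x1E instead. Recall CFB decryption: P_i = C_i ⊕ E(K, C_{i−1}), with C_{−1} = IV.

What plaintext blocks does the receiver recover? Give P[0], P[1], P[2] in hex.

P[0] = 0x3A, P[1] = 0x90, P[2] = 0x9B

Only C[1] changed, to 0x1E. In CFB, a change in C_i flips the same bit in P_i and garbles P_{i+1}. Decrypting the received ciphertext:
P[0]: E(K, 0x44) = 0x14; 0x2E ⊕ 0x14 = 0x3A.
P[1]: E(K, 0x2E) = 0x8E; 0x1E ⊕ 0x8E = 0x90.
P[2]: E(K, 0x1E) = 0x82; 0x19 ⊕ 0x82 = 0x9B.
Blocks that differ from the original plaintext: P[1], P[2].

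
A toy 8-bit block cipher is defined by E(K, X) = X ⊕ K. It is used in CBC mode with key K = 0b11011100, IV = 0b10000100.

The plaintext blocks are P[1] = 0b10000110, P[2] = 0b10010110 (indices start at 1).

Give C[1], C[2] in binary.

C[1] = 0b11011110, C[2] = 0b10010100

CBC encryption: C_i = E(K, P_i ⊕ C_{i−1}), with C_{0} = IV.
C[1]: P[1] ⊕ 0b10000100 = 0b00000010; E(K, 0b00000010) = 0b11011110.
C[2]: P[2] ⊕ 0b11011110 = 0b01001000; E(K, 0b01001000) = 0b10010100.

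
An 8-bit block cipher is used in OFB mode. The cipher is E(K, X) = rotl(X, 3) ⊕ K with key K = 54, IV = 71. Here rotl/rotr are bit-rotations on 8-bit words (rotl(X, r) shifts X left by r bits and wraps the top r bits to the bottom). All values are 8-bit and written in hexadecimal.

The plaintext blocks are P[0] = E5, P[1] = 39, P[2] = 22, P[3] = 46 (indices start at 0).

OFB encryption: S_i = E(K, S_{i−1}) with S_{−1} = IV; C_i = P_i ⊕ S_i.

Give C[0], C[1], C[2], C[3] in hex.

C[0] = 3A, C[1] = 93, C[2] = 23, C[3] = 1A

C[0]: S = E(K, 71) = DF; E5 ⊕ DF = 3A.
C[1]: S = E(K, DF) = AA; 39 ⊕ AA = 93.
C[2]: S = E(K, AA) = 01; 22 ⊕ 01 = 23.
C[3]: S = E(K, 01) = 5C; 46 ⊕ 5C = 1A.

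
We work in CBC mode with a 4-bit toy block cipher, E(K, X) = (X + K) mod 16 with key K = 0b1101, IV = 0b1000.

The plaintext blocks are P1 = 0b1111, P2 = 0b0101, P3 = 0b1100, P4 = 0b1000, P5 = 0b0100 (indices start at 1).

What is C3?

CBC encryption: C_i = E(K, P_i ⊕ C_{i−1}), with C_{0} = IV.
C1: P1 ⊕ 0b1000 = 0b0111; E(K, 0b0111) = 0b0100.
C2: P2 ⊕ 0b0100 = 0b0001; E(K, 0b0001) = 0b1110.
C3: P3 ⊕ 0b1110 = 0b0010; E(K, 0b0010) = 0b1111.

C3 = 0b1111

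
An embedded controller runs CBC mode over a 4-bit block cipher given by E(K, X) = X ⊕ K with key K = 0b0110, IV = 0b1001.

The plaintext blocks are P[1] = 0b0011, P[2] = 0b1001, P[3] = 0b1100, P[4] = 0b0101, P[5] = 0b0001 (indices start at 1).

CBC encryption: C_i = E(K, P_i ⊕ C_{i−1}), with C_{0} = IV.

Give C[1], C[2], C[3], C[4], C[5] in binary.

C[1] = 0b1100, C[2] = 0b0011, C[3] = 0b1001, C[4] = 0b1010, C[5] = 0b1101

C[1]: P[1] ⊕ 0b1001 = 0b1010; E(K, 0b1010) = 0b1100.
C[2]: P[2] ⊕ 0b1100 = 0b0101; E(K, 0b0101) = 0b0011.
C[3]: P[3] ⊕ 0b0011 = 0b1111; E(K, 0b1111) = 0b1001.
C[4]: P[4] ⊕ 0b1001 = 0b1100; E(K, 0b1100) = 0b1010.
C[5]: P[5] ⊕ 0b1010 = 0b1011; E(K, 0b1011) = 0b1101.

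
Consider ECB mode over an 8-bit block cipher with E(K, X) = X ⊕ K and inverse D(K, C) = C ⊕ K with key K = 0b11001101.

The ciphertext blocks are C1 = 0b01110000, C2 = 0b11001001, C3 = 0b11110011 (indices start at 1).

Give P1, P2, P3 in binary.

P1 = 0b10111101, P2 = 0b00000100, P3 = 0b00111110

ECB decryption: P_i = D(K, C_i).
P1: D(K, 0b01110000) = 0b10111101.
P2: D(K, 0b11001001) = 0b00000100.
P3: D(K, 0b11110011) = 0b00111110.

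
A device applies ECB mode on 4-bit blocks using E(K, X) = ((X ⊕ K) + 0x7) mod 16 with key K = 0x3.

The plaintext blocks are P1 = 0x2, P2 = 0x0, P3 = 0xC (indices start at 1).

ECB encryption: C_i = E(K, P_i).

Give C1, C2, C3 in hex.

C1 = 0x8, C2 = 0xA, C3 = 0x6

C1: E(K, 0x2) = 0x8.
C2: E(K, 0x0) = 0xA.
C3: E(K, 0xC) = 0x6.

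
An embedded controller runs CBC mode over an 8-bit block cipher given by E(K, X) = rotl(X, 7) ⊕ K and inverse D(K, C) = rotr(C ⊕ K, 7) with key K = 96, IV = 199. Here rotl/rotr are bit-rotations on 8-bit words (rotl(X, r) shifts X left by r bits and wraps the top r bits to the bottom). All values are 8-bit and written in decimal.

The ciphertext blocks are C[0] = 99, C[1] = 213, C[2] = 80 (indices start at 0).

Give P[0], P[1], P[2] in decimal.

P[0] = 193, P[1] = 8, P[2] = 181

CBC decryption: P_i = D(K, C_i) ⊕ C_{i−1}, with C_{−1} = IV.
P[0]: D(K, 99) = 6; 6 ⊕ 199 = 193.
P[1]: D(K, 213) = 107; 107 ⊕ 99 = 8.
P[2]: D(K, 80) = 96; 96 ⊕ 213 = 181.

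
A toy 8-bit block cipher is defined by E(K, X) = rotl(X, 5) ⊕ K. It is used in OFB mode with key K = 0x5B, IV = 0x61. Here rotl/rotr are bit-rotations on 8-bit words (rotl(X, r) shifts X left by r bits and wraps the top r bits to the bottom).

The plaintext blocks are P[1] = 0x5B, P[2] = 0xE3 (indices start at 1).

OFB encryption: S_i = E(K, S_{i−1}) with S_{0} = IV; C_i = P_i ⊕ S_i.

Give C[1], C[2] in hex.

C[1]: S = E(K, 0x61) = 0x77; 0x5B ⊕ 0x77 = 0x2C.
C[2]: S = E(K, 0x77) = 0xB5; 0xE3 ⊕ 0xB5 = 0x56.

C[1] = 0x2C, C[2] = 0x56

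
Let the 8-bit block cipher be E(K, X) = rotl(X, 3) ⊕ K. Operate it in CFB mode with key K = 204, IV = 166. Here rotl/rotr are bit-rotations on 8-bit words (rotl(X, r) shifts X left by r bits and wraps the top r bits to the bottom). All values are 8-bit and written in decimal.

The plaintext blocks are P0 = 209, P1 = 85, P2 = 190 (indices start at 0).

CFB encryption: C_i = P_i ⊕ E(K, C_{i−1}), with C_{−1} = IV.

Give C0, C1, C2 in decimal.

C0 = 40, C1 = 216, C2 = 180

C0: E(K, 166) = 249; 209 ⊕ 249 = 40.
C1: E(K, 40) = 141; 85 ⊕ 141 = 216.
C2: E(K, 216) = 10; 190 ⊕ 10 = 180.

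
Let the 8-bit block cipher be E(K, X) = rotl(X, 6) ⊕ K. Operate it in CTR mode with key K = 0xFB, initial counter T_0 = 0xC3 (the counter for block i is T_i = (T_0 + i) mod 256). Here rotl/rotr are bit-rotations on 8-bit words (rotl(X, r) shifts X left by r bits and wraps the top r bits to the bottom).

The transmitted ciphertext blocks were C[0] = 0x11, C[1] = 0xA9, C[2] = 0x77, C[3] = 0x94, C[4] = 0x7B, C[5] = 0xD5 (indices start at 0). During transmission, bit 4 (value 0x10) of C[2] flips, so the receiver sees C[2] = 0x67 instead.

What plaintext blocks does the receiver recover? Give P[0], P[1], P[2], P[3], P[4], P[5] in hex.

P[0] = 0x1A, P[1] = 0x63, P[2] = 0xED, P[3] = 0xDE, P[4] = 0x71, P[5] = 0x1C

CTR decryption: S_i = E(K, T_i) where T_i is the counter for block i; P_i = C_i ⊕ S_i.
Only C[2] changed, to 0x67. In CTR, a change in C_i flips the same bit in P_i only; the keystream is unaffected. Decrypting the received ciphertext:
P[0]: T = 0xC3, S = E(K, T) = 0x0B; 0x11 ⊕ 0x0B = 0x1A.
P[1]: T = 0xC4, S = E(K, T) = 0xCA; 0xA9 ⊕ 0xCA = 0x63.
P[2]: T = 0xC5, S = E(K, T) = 0x8A; 0x67 ⊕ 0x8A = 0xED.
P[3]: T = 0xC6, S = E(K, T) = 0x4A; 0x94 ⊕ 0x4A = 0xDE.
P[4]: T = 0xC7, S = E(K, T) = 0x0A; 0x7B ⊕ 0x0A = 0x71.
P[5]: T = 0xC8, S = E(K, T) = 0xC9; 0xD5 ⊕ 0xC9 = 0x1C.
Blocks that differ from the original plaintext: P[2].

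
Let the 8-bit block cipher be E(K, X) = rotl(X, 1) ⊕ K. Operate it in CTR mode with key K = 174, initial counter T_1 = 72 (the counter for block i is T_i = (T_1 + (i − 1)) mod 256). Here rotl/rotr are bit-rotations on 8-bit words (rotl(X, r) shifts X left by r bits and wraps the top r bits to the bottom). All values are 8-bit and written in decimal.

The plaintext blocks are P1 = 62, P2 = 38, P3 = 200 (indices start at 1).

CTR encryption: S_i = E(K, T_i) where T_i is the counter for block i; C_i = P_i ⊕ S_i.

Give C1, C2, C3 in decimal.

C1: T = 72, S = E(K, T) = 62; 62 ⊕ 62 = 0.
C2: T = 73, S = E(K, T) = 60; 38 ⊕ 60 = 26.
C3: T = 74, S = E(K, T) = 58; 200 ⊕ 58 = 242.

C1 = 0, C2 = 26, C3 = 242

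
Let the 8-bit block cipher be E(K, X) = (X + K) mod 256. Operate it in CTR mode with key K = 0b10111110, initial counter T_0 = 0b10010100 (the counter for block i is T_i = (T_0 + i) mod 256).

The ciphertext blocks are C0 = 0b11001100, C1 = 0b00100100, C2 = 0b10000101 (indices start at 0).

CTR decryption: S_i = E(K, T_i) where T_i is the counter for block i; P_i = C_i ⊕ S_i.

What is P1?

P1: T = 0b10010101, S = E(K, T) = 0b01010011; 0b00100100 ⊕ 0b01010011 = 0b01110111.

P1 = 0b01110111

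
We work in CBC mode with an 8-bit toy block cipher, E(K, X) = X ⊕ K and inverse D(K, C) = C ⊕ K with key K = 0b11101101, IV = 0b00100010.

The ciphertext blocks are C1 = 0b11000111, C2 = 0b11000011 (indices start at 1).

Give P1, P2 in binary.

P1 = 0b00001000, P2 = 0b11101001

CBC decryption: P_i = D(K, C_i) ⊕ C_{i−1}, with C_{0} = IV.
P1: D(K, 0b11000111) = 0b00101010; 0b00101010 ⊕ 0b00100010 = 0b00001000.
P2: D(K, 0b11000011) = 0b00101110; 0b00101110 ⊕ 0b11000111 = 0b11101001.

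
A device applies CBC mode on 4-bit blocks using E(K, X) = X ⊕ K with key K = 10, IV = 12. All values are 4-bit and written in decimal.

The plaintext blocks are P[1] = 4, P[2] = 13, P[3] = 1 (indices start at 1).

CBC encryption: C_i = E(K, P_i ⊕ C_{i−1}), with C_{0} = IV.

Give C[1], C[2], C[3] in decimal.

C[1]: P[1] ⊕ 12 = 8; E(K, 8) = 2.
C[2]: P[2] ⊕ 2 = 15; E(K, 15) = 5.
C[3]: P[3] ⊕ 5 = 4; E(K, 4) = 14.

C[1] = 2, C[2] = 5, C[3] = 14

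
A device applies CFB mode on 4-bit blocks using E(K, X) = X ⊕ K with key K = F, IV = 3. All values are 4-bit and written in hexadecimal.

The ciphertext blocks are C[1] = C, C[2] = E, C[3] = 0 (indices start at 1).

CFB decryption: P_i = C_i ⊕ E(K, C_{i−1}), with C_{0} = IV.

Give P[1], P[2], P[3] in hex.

P[1] = 0, P[2] = D, P[3] = 1

P[1]: E(K, 3) = C; C ⊕ C = 0.
P[2]: E(K, C) = 3; E ⊕ 3 = D.
P[3]: E(K, E) = 1; 0 ⊕ 1 = 1.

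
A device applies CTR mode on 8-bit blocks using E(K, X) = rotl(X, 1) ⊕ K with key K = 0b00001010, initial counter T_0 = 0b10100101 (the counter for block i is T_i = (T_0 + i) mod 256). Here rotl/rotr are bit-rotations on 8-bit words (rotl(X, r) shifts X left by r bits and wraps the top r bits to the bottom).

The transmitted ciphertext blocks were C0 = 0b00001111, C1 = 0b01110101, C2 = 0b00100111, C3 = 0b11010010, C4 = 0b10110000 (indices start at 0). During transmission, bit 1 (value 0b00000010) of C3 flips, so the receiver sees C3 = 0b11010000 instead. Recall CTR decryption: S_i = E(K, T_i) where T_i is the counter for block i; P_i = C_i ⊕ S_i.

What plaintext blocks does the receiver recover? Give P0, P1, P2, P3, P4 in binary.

Only C3 changed, to 0b11010000. In CTR, a change in C_i flips the same bit in P_i only; the keystream is unaffected. Decrypting the received ciphertext:
P0: T = 0b10100101, S = E(K, T) = 0b01000001; 0b00001111 ⊕ 0b01000001 = 0b01001110.
P1: T = 0b10100110, S = E(K, T) = 0b01000111; 0b01110101 ⊕ 0b01000111 = 0b00110010.
P2: T = 0b10100111, S = E(K, T) = 0b01000101; 0b00100111 ⊕ 0b01000101 = 0b01100010.
P3: T = 0b10101000, S = E(K, T) = 0b01011011; 0b11010000 ⊕ 0b01011011 = 0b10001011.
P4: T = 0b10101001, S = E(K, T) = 0b01011001; 0b10110000 ⊕ 0b01011001 = 0b11101001.
Blocks that differ from the original plaintext: P3.

P0 = 0b01001110, P1 = 0b00110010, P2 = 0b01100010, P3 = 0b10001011, P4 = 0b11101001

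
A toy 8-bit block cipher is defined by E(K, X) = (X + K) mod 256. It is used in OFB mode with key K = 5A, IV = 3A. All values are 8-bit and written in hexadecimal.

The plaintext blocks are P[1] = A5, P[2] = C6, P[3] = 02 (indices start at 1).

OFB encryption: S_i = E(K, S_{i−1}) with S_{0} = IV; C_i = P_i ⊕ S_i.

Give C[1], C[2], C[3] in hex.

C[1] = 31, C[2] = 28, C[3] = 4A

C[1]: S = E(K, 3A) = 94; A5 ⊕ 94 = 31.
C[2]: S = E(K, 94) = EE; C6 ⊕ EE = 28.
C[3]: S = E(K, EE) = 48; 02 ⊕ 48 = 4A.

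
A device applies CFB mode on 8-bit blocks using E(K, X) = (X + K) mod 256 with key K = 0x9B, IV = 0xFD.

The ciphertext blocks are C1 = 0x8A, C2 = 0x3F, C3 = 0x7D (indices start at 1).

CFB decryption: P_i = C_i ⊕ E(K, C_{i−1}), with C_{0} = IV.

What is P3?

P3 = 0xA7

P3: E(K, 0x3F) = 0xDA; 0x7D ⊕ 0xDA = 0xA7.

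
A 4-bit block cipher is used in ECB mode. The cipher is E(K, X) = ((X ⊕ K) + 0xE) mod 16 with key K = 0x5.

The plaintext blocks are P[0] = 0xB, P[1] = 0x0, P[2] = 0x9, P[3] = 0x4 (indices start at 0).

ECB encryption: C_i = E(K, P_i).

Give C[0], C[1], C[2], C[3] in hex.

C[0]: E(K, 0xB) = 0xC.
C[1]: E(K, 0x0) = 0x3.
C[2]: E(K, 0x9) = 0xA.
C[3]: E(K, 0x4) = 0xF.

C[0] = 0xC, C[1] = 0x3, C[2] = 0xA, C[3] = 0xF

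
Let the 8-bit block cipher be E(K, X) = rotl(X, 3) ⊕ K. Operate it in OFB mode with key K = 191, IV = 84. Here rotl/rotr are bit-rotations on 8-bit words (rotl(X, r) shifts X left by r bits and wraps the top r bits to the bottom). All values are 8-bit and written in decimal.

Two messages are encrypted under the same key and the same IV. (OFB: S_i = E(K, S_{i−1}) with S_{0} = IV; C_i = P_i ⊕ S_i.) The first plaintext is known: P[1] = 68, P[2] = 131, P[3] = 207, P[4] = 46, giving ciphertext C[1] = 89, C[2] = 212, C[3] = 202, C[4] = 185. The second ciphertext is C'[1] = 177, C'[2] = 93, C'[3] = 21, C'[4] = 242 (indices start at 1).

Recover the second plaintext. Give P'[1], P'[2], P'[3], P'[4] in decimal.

P'[1] = 172, P'[2] = 10, P'[3] = 16, P'[4] = 101

In OFB with a reused IV, both messages share the same keystream S_i, so C_i ⊕ C'_i = P_i ⊕ P'_i and thus P'_i = P_i ⊕ C_i ⊕ C'_i.
P'[1]: 68 ⊕ 89 ⊕ 177 = 172.
P'[2]: 131 ⊕ 212 ⊕ 93 = 10.
P'[3]: 207 ⊕ 202 ⊕ 21 = 16.
P'[4]: 46 ⊕ 185 ⊕ 242 = 101.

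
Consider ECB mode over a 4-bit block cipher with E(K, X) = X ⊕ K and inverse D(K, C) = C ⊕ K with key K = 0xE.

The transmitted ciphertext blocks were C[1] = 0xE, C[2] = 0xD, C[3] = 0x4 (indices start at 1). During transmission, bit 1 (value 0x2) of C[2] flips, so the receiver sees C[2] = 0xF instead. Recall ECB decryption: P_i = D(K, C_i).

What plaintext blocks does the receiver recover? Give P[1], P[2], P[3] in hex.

P[1] = 0x0, P[2] = 0x1, P[3] = 0xA

Only C[2] changed, to 0xF. In ECB, a change in C_i affects only P_i. Decrypting the received ciphertext:
P[1]: D(K, 0xE) = 0x0.
P[2]: D(K, 0xF) = 0x1.
P[3]: D(K, 0x4) = 0xA.
Blocks that differ from the original plaintext: P[2].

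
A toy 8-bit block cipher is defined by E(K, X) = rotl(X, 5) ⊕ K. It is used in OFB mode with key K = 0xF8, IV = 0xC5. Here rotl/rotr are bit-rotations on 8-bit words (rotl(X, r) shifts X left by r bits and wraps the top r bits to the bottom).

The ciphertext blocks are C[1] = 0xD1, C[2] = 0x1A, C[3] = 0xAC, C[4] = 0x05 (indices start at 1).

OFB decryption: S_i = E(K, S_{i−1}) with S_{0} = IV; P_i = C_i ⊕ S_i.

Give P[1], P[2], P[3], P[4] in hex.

P[1]: S = E(K, 0xC5) = 0x40; 0xD1 ⊕ 0x40 = 0x91.
P[2]: S = E(K, 0x40) = 0xF0; 0x1A ⊕ 0xF0 = 0xEA.
P[3]: S = E(K, 0xF0) = 0xE6; 0xAC ⊕ 0xE6 = 0x4A.
P[4]: S = E(K, 0xE6) = 0x24; 0x05 ⊕ 0x24 = 0x21.

P[1] = 0x91, P[2] = 0xEA, P[3] = 0x4A, P[4] = 0x21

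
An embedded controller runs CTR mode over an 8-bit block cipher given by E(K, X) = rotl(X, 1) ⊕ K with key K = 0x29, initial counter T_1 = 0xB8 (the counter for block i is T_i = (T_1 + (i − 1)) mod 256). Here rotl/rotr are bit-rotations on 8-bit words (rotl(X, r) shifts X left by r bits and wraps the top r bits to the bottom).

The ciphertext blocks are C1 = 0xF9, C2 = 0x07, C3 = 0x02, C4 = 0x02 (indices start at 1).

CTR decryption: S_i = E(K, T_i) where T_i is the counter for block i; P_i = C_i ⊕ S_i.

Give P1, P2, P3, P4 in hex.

P1: T = 0xB8, S = E(K, T) = 0x58; 0xF9 ⊕ 0x58 = 0xA1.
P2: T = 0xB9, S = E(K, T) = 0x5A; 0x07 ⊕ 0x5A = 0x5D.
P3: T = 0xBA, S = E(K, T) = 0x5C; 0x02 ⊕ 0x5C = 0x5E.
P4: T = 0xBB, S = E(K, T) = 0x5E; 0x02 ⊕ 0x5E = 0x5C.

P1 = 0xA1, P2 = 0x5D, P3 = 0x5E, P4 = 0x5C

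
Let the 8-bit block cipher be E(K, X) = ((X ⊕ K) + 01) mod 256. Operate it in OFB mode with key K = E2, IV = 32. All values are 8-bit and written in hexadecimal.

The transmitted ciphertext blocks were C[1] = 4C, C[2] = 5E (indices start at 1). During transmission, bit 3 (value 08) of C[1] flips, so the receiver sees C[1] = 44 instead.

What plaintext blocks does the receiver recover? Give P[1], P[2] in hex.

P[1] = 95, P[2] = 6A

OFB decryption: S_i = E(K, S_{i−1}) with S_{0} = IV; P_i = C_i ⊕ S_i.
Only C[1] changed, to 44. In OFB, a change in C_i flips the same bit in P_i only; the keystream is unaffected. Decrypting the received ciphertext:
P[1]: S = E(K, 32) = D1; 44 ⊕ D1 = 95.
P[2]: S = E(K, D1) = 34; 5E ⊕ 34 = 6A.
Blocks that differ from the original plaintext: P[1].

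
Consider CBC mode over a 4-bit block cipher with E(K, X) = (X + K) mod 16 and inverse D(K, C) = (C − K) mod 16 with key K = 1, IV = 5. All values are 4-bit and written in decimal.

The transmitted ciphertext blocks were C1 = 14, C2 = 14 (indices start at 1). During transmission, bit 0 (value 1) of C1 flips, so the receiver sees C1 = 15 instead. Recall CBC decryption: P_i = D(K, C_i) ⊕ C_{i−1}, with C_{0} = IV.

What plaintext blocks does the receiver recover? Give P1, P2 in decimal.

P1 = 11, P2 = 2

Only C1 changed, to 15. In CBC, a change in C_i garbles P_i and flips the same bit in P_{i+1}. Decrypting the received ciphertext:
P1: D(K, 15) = 14; 14 ⊕ 5 = 11.
P2: D(K, 14) = 13; 13 ⊕ 15 = 2.
Blocks that differ from the original plaintext: P1, P2.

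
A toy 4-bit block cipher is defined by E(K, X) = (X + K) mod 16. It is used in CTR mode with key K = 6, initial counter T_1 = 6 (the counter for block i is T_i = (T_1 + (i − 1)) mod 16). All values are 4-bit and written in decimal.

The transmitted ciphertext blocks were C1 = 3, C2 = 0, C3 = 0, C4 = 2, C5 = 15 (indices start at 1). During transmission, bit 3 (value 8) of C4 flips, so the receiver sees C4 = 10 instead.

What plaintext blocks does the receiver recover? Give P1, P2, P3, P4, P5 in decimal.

P1 = 15, P2 = 13, P3 = 14, P4 = 5, P5 = 15

CTR decryption: S_i = E(K, T_i) where T_i is the counter for block i; P_i = C_i ⊕ S_i.
Only C4 changed, to 10. In CTR, a change in C_i flips the same bit in P_i only; the keystream is unaffected. Decrypting the received ciphertext:
P1: T = 6, S = E(K, T) = 12; 3 ⊕ 12 = 15.
P2: T = 7, S = E(K, T) = 13; 0 ⊕ 13 = 13.
P3: T = 8, S = E(K, T) = 14; 0 ⊕ 14 = 14.
P4: T = 9, S = E(K, T) = 15; 10 ⊕ 15 = 5.
P5: T = 10, S = E(K, T) = 0; 15 ⊕ 0 = 15.
Blocks that differ from the original plaintext: P4.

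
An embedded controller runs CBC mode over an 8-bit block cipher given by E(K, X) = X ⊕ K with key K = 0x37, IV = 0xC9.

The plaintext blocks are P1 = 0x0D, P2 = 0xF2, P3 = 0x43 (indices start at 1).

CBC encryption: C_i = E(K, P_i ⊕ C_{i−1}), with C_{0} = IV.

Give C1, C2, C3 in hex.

C1 = 0xF3, C2 = 0x36, C3 = 0x42

C1: P1 ⊕ 0xC9 = 0xC4; E(K, 0xC4) = 0xF3.
C2: P2 ⊕ 0xF3 = 0x01; E(K, 0x01) = 0x36.
C3: P3 ⊕ 0x36 = 0x75; E(K, 0x75) = 0x42.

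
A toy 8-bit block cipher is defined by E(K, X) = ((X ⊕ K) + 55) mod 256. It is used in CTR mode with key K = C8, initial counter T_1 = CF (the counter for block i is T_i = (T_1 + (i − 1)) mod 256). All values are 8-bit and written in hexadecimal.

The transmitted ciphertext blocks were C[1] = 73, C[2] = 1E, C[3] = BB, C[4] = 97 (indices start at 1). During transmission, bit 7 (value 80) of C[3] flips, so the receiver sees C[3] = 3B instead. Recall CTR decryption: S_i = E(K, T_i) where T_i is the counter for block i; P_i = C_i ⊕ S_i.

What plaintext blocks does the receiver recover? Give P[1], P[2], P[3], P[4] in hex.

P[1] = 2F, P[2] = 73, P[3] = 55, P[4] = F8

Only C[3] changed, to 3B. In CTR, a change in C_i flips the same bit in P_i only; the keystream is unaffected. Decrypting the received ciphertext:
P[1]: T = CF, S = E(K, T) = 5C; 73 ⊕ 5C = 2F.
P[2]: T = D0, S = E(K, T) = 6D; 1E ⊕ 6D = 73.
P[3]: T = D1, S = E(K, T) = 6E; 3B ⊕ 6E = 55.
P[4]: T = D2, S = E(K, T) = 6F; 97 ⊕ 6F = F8.
Blocks that differ from the original plaintext: P[3].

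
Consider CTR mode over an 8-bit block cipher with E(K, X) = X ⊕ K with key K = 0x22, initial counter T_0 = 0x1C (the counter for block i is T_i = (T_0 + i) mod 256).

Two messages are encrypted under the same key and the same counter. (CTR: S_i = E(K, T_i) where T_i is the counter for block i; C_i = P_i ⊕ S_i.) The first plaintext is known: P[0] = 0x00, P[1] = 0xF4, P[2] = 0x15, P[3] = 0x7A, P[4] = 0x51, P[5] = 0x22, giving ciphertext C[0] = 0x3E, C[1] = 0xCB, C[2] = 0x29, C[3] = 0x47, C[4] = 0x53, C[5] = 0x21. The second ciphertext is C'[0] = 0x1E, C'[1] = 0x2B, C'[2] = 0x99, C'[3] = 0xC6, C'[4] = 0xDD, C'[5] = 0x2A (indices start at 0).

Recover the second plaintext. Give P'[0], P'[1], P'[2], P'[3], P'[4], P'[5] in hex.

P'[0] = 0x20, P'[1] = 0x14, P'[2] = 0xA5, P'[3] = 0xFB, P'[4] = 0xDF, P'[5] = 0x29

In CTR with a reused counter, both messages share the same keystream S_i, so C_i ⊕ C'_i = P_i ⊕ P'_i and thus P'_i = P_i ⊕ C_i ⊕ C'_i.
P'[0]: 0x00 ⊕ 0x3E ⊕ 0x1E = 0x20.
P'[1]: 0xF4 ⊕ 0xCB ⊕ 0x2B = 0x14.
P'[2]: 0x15 ⊕ 0x29 ⊕ 0x99 = 0xA5.
P'[3]: 0x7A ⊕ 0x47 ⊕ 0xC6 = 0xFB.
P'[4]: 0x51 ⊕ 0x53 ⊕ 0xDD = 0xDF.
P'[5]: 0x22 ⊕ 0x21 ⊕ 0x2A = 0x29.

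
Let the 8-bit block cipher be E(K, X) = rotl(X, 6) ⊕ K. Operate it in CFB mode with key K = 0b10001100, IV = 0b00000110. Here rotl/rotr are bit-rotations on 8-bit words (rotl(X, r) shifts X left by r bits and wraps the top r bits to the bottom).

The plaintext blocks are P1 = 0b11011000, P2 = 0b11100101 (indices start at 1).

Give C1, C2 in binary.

CFB encryption: C_i = P_i ⊕ E(K, C_{i−1}), with C_{0} = IV.
C1: E(K, 0b00000110) = 0b00001101; 0b11011000 ⊕ 0b00001101 = 0b11010101.
C2: E(K, 0b11010101) = 0b11111001; 0b11100101 ⊕ 0b11111001 = 0b00011100.

C1 = 0b11010101, C2 = 0b00011100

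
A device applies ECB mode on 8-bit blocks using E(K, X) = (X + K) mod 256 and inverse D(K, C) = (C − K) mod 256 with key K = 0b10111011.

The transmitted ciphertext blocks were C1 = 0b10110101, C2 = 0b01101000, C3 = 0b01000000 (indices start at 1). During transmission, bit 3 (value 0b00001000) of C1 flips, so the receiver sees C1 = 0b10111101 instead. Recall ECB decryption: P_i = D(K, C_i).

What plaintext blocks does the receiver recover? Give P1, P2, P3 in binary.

P1 = 0b00000010, P2 = 0b10101101, P3 = 0b10000101

Only C1 changed, to 0b10111101. In ECB, a change in C_i affects only P_i. Decrypting the received ciphertext:
P1: D(K, 0b10111101) = 0b00000010.
P2: D(K, 0b01101000) = 0b10101101.
P3: D(K, 0b01000000) = 0b10000101.
Blocks that differ from the original plaintext: P1.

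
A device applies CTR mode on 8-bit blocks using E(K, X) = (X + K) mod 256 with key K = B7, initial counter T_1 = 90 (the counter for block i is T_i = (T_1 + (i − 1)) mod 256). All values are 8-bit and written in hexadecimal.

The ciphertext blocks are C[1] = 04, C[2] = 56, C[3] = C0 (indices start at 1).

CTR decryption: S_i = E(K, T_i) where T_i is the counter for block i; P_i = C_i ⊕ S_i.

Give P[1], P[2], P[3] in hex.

P[1]: T = 90, S = E(K, T) = 47; 04 ⊕ 47 = 43.
P[2]: T = 91, S = E(K, T) = 48; 56 ⊕ 48 = 1E.
P[3]: T = 92, S = E(K, T) = 49; C0 ⊕ 49 = 89.

P[1] = 43, P[2] = 1E, P[3] = 89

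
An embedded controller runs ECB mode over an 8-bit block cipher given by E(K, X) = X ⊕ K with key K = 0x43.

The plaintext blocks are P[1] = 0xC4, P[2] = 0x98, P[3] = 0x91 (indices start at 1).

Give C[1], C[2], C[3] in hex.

ECB encryption: C_i = E(K, P_i).
C[1]: E(K, 0xC4) = 0x87.
C[2]: E(K, 0x98) = 0xDB.
C[3]: E(K, 0x91) = 0xD2.

C[1] = 0x87, C[2] = 0xDB, C[3] = 0xD2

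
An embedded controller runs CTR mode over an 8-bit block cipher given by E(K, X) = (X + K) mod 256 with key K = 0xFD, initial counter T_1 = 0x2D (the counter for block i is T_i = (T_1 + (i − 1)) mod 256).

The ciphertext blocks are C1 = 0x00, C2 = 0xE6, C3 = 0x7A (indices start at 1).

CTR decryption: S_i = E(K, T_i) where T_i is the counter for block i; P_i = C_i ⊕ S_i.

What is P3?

P3 = 0x56

P3: T = 0x2F, S = E(K, T) = 0x2C; 0x7A ⊕ 0x2C = 0x56.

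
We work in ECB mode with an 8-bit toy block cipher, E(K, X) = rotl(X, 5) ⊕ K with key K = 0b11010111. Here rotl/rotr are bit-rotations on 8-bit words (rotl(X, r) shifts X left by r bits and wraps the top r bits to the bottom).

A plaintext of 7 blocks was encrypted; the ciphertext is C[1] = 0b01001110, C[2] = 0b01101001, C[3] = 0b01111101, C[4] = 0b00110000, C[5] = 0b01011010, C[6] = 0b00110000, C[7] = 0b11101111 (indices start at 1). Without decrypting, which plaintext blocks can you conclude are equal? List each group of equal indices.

ECB encrypts each block independently with the same key, so equal ciphertext blocks imply equal plaintext blocks.
C[4] = C[6] = 0b00110000, so P[4] = P[6].

P[4] = P[6]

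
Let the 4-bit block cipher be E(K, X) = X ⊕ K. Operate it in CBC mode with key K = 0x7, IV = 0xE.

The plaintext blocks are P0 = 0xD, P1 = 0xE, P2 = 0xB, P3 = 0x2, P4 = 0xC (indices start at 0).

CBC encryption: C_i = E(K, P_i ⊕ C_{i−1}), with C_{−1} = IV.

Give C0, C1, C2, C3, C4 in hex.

C0 = 0x4, C1 = 0xD, C2 = 0x1, C3 = 0x4, C4 = 0xF

C0: P0 ⊕ 0xE = 0x3; E(K, 0x3) = 0x4.
C1: P1 ⊕ 0x4 = 0xA; E(K, 0xA) = 0xD.
C2: P2 ⊕ 0xD = 0x6; E(K, 0x6) = 0x1.
C3: P3 ⊕ 0x1 = 0x3; E(K, 0x3) = 0x4.
C4: P4 ⊕ 0x4 = 0x8; E(K, 0x8) = 0xF.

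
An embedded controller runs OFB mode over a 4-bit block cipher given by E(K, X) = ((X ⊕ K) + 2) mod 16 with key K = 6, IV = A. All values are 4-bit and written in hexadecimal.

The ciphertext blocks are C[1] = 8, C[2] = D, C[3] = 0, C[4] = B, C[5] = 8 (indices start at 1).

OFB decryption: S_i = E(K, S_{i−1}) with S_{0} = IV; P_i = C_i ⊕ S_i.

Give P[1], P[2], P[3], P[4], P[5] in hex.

P[1] = 6, P[2] = 7, P[3] = E, P[4] = 1, P[5] = 6

P[1]: S = E(K, A) = E; 8 ⊕ E = 6.
P[2]: S = E(K, E) = A; D ⊕ A = 7.
P[3]: S = E(K, A) = E; 0 ⊕ E = E.
P[4]: S = E(K, E) = A; B ⊕ A = 1.
P[5]: S = E(K, A) = E; 8 ⊕ E = 6.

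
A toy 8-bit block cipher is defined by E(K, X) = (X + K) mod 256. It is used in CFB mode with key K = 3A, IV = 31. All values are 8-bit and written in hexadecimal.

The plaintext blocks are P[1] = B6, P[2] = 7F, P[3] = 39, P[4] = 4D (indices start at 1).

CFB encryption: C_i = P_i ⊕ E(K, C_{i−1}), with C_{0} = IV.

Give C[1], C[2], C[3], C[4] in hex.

C[1] = DD, C[2] = 68, C[3] = 9B, C[4] = 98

C[1]: E(K, 31) = 6B; B6 ⊕ 6B = DD.
C[2]: E(K, DD) = 17; 7F ⊕ 17 = 68.
C[3]: E(K, 68) = A2; 39 ⊕ A2 = 9B.
C[4]: E(K, 9B) = D5; 4D ⊕ D5 = 98.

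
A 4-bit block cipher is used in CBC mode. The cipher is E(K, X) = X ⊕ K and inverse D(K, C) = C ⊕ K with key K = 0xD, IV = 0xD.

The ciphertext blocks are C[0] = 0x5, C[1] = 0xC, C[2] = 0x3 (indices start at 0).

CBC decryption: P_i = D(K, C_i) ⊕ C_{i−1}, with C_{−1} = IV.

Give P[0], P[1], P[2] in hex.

P[0]: D(K, 0x5) = 0x8; 0x8 ⊕ 0xD = 0x5.
P[1]: D(K, 0xC) = 0x1; 0x1 ⊕ 0x5 = 0x4.
P[2]: D(K, 0x3) = 0xE; 0xE ⊕ 0xC = 0x2.

P[0] = 0x5, P[1] = 0x4, P[2] = 0x2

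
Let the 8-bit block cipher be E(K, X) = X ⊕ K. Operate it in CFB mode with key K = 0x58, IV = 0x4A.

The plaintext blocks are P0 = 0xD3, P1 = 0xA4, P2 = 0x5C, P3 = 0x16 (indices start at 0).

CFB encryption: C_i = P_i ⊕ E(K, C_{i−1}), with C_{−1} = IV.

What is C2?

C0: E(K, 0x4A) = 0x12; 0xD3 ⊕ 0x12 = 0xC1.
C1: E(K, 0xC1) = 0x99; 0xA4 ⊕ 0x99 = 0x3D.
C2: E(K, 0x3D) = 0x65; 0x5C ⊕ 0x65 = 0x39.

C2 = 0x39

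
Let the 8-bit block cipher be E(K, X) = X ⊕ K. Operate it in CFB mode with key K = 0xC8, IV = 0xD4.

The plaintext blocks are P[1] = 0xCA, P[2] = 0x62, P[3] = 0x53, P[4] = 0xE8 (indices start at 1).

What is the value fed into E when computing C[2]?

0xD6

CFB encryption: C_i = P_i ⊕ E(K, C_{i−1}), with C_{0} = IV.
C[1]: E(K, 0xD4) = 0x1C; 0xCA ⊕ 0x1C = 0xD6.
C[2]: E(K, 0xD6) = 0x1E; 0x62 ⊕ 0x1E = 0x7C.
So the input to E for block [2] is 0xD6.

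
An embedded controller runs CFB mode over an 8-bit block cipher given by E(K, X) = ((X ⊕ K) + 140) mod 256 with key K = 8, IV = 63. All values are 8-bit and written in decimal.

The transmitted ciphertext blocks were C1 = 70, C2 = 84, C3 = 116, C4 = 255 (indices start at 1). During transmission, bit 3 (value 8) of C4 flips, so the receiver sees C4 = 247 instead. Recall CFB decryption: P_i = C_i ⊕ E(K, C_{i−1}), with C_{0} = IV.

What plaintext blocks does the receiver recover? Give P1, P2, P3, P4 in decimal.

P1 = 133, P2 = 142, P3 = 156, P4 = 255

Only C4 changed, to 247. In CFB, a change in C_i flips the same bit in P_i and garbles P_{i+1}. Decrypting the received ciphertext:
P1: E(K, 63) = 195; 70 ⊕ 195 = 133.
P2: E(K, 70) = 218; 84 ⊕ 218 = 142.
P3: E(K, 84) = 232; 116 ⊕ 232 = 156.
P4: E(K, 116) = 8; 247 ⊕ 8 = 255.
Blocks that differ from the original plaintext: P4.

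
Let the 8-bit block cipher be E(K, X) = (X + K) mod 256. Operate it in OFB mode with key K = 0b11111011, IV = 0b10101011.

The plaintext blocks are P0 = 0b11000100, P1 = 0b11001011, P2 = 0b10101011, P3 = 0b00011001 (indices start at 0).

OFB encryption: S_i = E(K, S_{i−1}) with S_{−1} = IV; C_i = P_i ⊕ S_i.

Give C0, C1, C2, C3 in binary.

C0 = 0b01100010, C1 = 0b01101010, C2 = 0b00110111, C3 = 0b10001110

C0: S = E(K, 0b10101011) = 0b10100110; 0b11000100 ⊕ 0b10100110 = 0b01100010.
C1: S = E(K, 0b10100110) = 0b10100001; 0b11001011 ⊕ 0b10100001 = 0b01101010.
C2: S = E(K, 0b10100001) = 0b10011100; 0b10101011 ⊕ 0b10011100 = 0b00110111.
C3: S = E(K, 0b10011100) = 0b10010111; 0b00011001 ⊕ 0b10010111 = 0b10001110.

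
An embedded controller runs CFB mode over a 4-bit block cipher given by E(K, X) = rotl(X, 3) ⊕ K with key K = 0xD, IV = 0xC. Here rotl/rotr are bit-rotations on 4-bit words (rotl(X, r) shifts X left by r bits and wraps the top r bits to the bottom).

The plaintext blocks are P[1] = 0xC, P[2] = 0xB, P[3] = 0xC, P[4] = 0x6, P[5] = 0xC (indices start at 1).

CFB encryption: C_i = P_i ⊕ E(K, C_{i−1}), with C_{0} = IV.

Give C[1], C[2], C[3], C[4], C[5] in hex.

C[1] = 0x7, C[2] = 0xD, C[3] = 0xF, C[4] = 0x4, C[5] = 0x3

C[1]: E(K, 0xC) = 0xB; 0xC ⊕ 0xB = 0x7.
C[2]: E(K, 0x7) = 0x6; 0xB ⊕ 0x6 = 0xD.
C[3]: E(K, 0xD) = 0x3; 0xC ⊕ 0x3 = 0xF.
C[4]: E(K, 0xF) = 0x2; 0x6 ⊕ 0x2 = 0x4.
C[5]: E(K, 0x4) = 0xF; 0xC ⊕ 0xF = 0x3.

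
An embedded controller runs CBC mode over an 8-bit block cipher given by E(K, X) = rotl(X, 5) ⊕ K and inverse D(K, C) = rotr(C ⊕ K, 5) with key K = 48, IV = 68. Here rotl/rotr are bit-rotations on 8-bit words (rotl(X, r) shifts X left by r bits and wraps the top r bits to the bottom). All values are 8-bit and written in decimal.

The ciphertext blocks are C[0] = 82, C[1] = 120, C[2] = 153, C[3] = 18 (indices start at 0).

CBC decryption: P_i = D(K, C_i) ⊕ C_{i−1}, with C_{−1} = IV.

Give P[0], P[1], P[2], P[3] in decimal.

P[0] = 87, P[1] = 16, P[2] = 53, P[3] = 136

P[0]: D(K, 82) = 19; 19 ⊕ 68 = 87.
P[1]: D(K, 120) = 66; 66 ⊕ 82 = 16.
P[2]: D(K, 153) = 77; 77 ⊕ 120 = 53.
P[3]: D(K, 18) = 17; 17 ⊕ 153 = 136.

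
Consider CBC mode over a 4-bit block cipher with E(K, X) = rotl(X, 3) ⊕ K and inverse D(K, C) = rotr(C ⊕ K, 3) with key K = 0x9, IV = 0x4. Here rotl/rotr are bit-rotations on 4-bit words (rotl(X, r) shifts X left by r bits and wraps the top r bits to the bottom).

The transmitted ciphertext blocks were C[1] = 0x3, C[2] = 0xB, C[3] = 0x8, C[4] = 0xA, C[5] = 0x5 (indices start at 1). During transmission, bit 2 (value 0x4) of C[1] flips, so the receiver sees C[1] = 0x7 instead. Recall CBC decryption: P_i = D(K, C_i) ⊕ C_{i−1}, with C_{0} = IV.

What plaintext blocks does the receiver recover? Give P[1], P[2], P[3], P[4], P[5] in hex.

P[1] = 0x9, P[2] = 0x3, P[3] = 0x9, P[4] = 0xE, P[5] = 0x3

Only C[1] changed, to 0x7. In CBC, a change in C_i garbles P_i and flips the same bit in P_{i+1}. Decrypting the received ciphertext:
P[1]: D(K, 0x7) = 0xD; 0xD ⊕ 0x4 = 0x9.
P[2]: D(K, 0xB) = 0x4; 0x4 ⊕ 0x7 = 0x3.
P[3]: D(K, 0x8) = 0x2; 0x2 ⊕ 0xB = 0x9.
P[4]: D(K, 0xA) = 0x6; 0x6 ⊕ 0x8 = 0xE.
P[5]: D(K, 0x5) = 0x9; 0x9 ⊕ 0xA = 0x3.
Blocks that differ from the original plaintext: P[1], P[2].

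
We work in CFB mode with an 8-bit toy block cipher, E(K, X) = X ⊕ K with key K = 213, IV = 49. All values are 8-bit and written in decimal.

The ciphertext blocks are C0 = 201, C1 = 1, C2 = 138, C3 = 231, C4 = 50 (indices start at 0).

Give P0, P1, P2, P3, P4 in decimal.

P0 = 45, P1 = 29, P2 = 94, P3 = 184, P4 = 0

CFB decryption: P_i = C_i ⊕ E(K, C_{i−1}), with C_{−1} = IV.
P0: E(K, 49) = 228; 201 ⊕ 228 = 45.
P1: E(K, 201) = 28; 1 ⊕ 28 = 29.
P2: E(K, 1) = 212; 138 ⊕ 212 = 94.
P3: E(K, 138) = 95; 231 ⊕ 95 = 184.
P4: E(K, 231) = 50; 50 ⊕ 50 = 0.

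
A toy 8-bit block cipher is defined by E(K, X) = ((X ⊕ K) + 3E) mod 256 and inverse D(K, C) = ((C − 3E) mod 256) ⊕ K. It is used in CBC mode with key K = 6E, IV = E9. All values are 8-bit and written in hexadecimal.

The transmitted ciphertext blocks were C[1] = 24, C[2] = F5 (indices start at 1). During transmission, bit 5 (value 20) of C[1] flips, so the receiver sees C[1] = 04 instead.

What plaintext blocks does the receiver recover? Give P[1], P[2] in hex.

P[1] = 41, P[2] = DD

CBC decryption: P_i = D(K, C_i) ⊕ C_{i−1}, with C_{0} = IV.
Only C[1] changed, to 04. In CBC, a change in C_i garbles P_i and flips the same bit in P_{i+1}. Decrypting the received ciphertext:
P[1]: D(K, 04) = A8; A8 ⊕ E9 = 41.
P[2]: D(K, F5) = D9; D9 ⊕ 04 = DD.
Blocks that differ from the original plaintext: P[1], P[2].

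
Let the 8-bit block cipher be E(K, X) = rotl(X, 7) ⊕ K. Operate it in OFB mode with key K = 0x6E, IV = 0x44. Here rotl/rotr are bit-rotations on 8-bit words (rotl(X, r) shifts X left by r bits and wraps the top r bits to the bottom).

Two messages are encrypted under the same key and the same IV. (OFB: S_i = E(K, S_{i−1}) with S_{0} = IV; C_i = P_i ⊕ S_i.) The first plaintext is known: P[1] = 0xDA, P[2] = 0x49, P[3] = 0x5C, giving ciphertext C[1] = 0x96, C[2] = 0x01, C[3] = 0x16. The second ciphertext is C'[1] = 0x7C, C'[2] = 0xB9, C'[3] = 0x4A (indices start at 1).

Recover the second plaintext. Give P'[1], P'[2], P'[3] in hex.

P'[1] = 0x30, P'[2] = 0xF1, P'[3] = 0x00

In OFB with a reused IV, both messages share the same keystream S_i, so C_i ⊕ C'_i = P_i ⊕ P'_i and thus P'_i = P_i ⊕ C_i ⊕ C'_i.
P'[1]: 0xDA ⊕ 0x96 ⊕ 0x7C = 0x30.
P'[2]: 0x49 ⊕ 0x01 ⊕ 0xB9 = 0xF1.
P'[3]: 0x5C ⊕ 0x16 ⊕ 0x4A = 0x00.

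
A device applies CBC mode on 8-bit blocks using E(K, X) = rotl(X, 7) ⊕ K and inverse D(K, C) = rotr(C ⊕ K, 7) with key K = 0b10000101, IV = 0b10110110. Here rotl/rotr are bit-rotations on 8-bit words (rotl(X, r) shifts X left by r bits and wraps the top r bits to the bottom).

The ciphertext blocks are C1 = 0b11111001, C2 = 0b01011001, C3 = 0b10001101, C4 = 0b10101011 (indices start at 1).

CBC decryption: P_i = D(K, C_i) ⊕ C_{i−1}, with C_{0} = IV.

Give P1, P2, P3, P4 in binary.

P1: D(K, 0b11111001) = 0b11111000; 0b11111000 ⊕ 0b10110110 = 0b01001110.
P2: D(K, 0b01011001) = 0b10111001; 0b10111001 ⊕ 0b11111001 = 0b01000000.
P3: D(K, 0b10001101) = 0b00010000; 0b00010000 ⊕ 0b01011001 = 0b01001001.
P4: D(K, 0b10101011) = 0b01011100; 0b01011100 ⊕ 0b10001101 = 0b11010001.

P1 = 0b01001110, P2 = 0b01000000, P3 = 0b01001001, P4 = 0b11010001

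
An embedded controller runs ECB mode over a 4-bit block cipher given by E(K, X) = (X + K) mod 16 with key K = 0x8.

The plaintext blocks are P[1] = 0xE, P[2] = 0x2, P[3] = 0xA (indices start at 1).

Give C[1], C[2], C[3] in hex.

C[1] = 0x6, C[2] = 0xA, C[3] = 0x2

ECB encryption: C_i = E(K, P_i).
C[1]: E(K, 0xE) = 0x6.
C[2]: E(K, 0x2) = 0xA.
C[3]: E(K, 0xA) = 0x2.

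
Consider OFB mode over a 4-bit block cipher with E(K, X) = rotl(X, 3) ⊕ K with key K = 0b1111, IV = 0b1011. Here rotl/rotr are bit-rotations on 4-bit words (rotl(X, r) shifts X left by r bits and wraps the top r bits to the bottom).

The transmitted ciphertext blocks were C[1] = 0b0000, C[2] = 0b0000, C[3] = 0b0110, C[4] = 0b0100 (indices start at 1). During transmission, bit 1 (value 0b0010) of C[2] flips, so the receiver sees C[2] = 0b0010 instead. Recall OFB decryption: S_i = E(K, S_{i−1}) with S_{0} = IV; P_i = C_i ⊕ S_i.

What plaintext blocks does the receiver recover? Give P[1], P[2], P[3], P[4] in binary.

P[1] = 0b0010, P[2] = 0b1100, P[3] = 0b1110, P[4] = 0b1111

Only C[2] changed, to 0b0010. In OFB, a change in C_i flips the same bit in P_i only; the keystream is unaffected. Decrypting the received ciphertext:
P[1]: S = E(K, 0b1011) = 0b0010; 0b0000 ⊕ 0b0010 = 0b0010.
P[2]: S = E(K, 0b0010) = 0b1110; 0b0010 ⊕ 0b1110 = 0b1100.
P[3]: S = E(K, 0b1110) = 0b1000; 0b0110 ⊕ 0b1000 = 0b1110.
P[4]: S = E(K, 0b1000) = 0b1011; 0b0100 ⊕ 0b1011 = 0b1111.
Blocks that differ from the original plaintext: P[2].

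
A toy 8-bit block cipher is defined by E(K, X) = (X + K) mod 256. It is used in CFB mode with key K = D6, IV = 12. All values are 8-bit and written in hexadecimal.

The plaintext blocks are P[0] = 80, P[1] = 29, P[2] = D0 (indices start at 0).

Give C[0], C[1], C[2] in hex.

CFB encryption: C_i = P_i ⊕ E(K, C_{i−1}), with C_{−1} = IV.
C[0]: E(K, 12) = E8; 80 ⊕ E8 = 68.
C[1]: E(K, 68) = 3E; 29 ⊕ 3E = 17.
C[2]: E(K, 17) = ED; D0 ⊕ ED = 3D.

C[0] = 68, C[1] = 17, C[2] = 3D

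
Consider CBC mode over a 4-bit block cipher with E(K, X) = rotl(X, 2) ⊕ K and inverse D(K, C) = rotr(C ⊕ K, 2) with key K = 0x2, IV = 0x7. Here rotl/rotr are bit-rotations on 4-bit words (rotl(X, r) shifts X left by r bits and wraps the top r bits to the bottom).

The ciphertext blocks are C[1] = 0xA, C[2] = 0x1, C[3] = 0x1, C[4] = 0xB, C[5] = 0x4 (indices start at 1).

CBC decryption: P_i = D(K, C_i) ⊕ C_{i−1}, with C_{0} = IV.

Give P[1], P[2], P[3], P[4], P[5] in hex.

P[1]: D(K, 0xA) = 0x2; 0x2 ⊕ 0x7 = 0x5.
P[2]: D(K, 0x1) = 0xC; 0xC ⊕ 0xA = 0x6.
P[3]: D(K, 0x1) = 0xC; 0xC ⊕ 0x1 = 0xD.
P[4]: D(K, 0xB) = 0x6; 0x6 ⊕ 0x1 = 0x7.
P[5]: D(K, 0x4) = 0x9; 0x9 ⊕ 0xB = 0x2.

P[1] = 0x5, P[2] = 0x6, P[3] = 0xD, P[4] = 0x7, P[5] = 0x2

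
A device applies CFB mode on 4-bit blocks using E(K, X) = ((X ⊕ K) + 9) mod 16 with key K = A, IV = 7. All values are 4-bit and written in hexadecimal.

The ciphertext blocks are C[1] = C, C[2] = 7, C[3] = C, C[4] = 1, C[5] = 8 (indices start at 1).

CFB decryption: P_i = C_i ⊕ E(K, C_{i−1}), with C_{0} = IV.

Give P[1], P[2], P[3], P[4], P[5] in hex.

P[1] = A, P[2] = 8, P[3] = A, P[4] = E, P[5] = C

P[1]: E(K, 7) = 6; C ⊕ 6 = A.
P[2]: E(K, C) = F; 7 ⊕ F = 8.
P[3]: E(K, 7) = 6; C ⊕ 6 = A.
P[4]: E(K, C) = F; 1 ⊕ F = E.
P[5]: E(K, 1) = 4; 8 ⊕ 4 = C.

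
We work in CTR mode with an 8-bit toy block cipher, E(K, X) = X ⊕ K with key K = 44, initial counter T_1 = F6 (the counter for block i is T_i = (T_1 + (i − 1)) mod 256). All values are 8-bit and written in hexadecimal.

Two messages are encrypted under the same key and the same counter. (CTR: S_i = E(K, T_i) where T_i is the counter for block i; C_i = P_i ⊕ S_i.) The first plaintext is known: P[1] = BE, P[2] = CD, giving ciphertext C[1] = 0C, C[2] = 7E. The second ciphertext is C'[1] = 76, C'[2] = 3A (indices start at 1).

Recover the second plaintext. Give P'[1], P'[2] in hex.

In CTR with a reused counter, both messages share the same keystream S_i, so C_i ⊕ C'_i = P_i ⊕ P'_i and thus P'_i = P_i ⊕ C_i ⊕ C'_i.
P'[1]: BE ⊕ 0C ⊕ 76 = C4.
P'[2]: CD ⊕ 7E ⊕ 3A = 89.

P'[1] = C4, P'[2] = 89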